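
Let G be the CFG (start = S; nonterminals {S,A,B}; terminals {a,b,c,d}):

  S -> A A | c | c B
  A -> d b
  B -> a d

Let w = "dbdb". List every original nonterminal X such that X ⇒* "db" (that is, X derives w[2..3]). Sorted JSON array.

Convert to CNF:
  S -> A A | T3 B | c
  A -> T0 T1
  B -> T2 T0
  T0 -> d
  T1 -> b
  T2 -> a
  T3 -> c

CYK fill — only the sub-triangle for w[2..3]:
  cell(2,2) d: {T0}  orig:{}
  cell(3,3) b: {T1}  orig:{}
  cell(2,3) db: {A}

Original NTs in T[2,3] deriving "db": ["A"]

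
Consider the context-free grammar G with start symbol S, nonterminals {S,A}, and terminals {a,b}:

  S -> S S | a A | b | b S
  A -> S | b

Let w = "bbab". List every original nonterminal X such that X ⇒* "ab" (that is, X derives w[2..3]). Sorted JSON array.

Convert to CNF:
  S -> S S | T0 A | T1 S | b
  A -> S S | T0 A | T1 S | b
  T0 -> a
  T1 -> b

CYK table (by increasing span), restricted to cells inside w[2..3]:
  [2..2]={T0}  "a"  orig:{}
  [3..3]={A,S,T1}  "b"  orig:{A,S}
  [2..3]={A,S}  "ab"

Original NTs in T[2,3] deriving "ab": ["A", "S"]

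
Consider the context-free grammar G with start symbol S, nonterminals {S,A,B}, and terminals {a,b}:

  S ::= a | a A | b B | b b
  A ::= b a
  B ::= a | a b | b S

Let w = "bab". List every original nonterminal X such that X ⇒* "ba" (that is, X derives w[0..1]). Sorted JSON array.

Convert to CNF:
  S -> T0 B | T0 T0 | T1 A | a
  A -> T0 T1
  B -> T0 S | T1 T0 | a
  T0 -> b
  T1 -> a

Fill CYK table bottom-up (cells [i..j] with 0 ≤ i ≤ j ≤ 1 only):
  T[0,0] 'b' = {T0}  orig:{}
  T[1,1] 'a' = {B,S,T1}  orig:{B,S}
  T[0,1] 'ba' = {A,B,S}

Original NTs in T[0,1] deriving "ba": ["A", "B", "S"]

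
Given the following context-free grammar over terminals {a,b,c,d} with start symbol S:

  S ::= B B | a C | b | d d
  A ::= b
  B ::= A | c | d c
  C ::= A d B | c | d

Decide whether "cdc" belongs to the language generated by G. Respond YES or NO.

Convert to CNF:
  S -> B B | T0 T0 | T2 C | b
  A -> b
  B -> T0 T1 | b | c
  C -> A X3 | c | d
  T0 -> d
  T1 -> c
  T2 -> a
  X3 -> T0 B

CYK fill:
  T[0,0] 'c' = {B,C,T1}  orig:{B,C}
  T[1,1] 'd' = {C,T0}  orig:{C}
  T[2,2] 'c' = {B,C,T1}  orig:{B,C}
  T[0,1] 'cd' = ∅
  T[1,2] 'dc' = {B,X3}  orig:{B}
  T[0,2] 'cdc' = {S}

S ∈ T[0,2] ⇒ YES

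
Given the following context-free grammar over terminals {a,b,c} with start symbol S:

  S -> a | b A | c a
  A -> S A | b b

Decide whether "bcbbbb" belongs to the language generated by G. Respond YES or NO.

Convert to CNF:
  S -> T0 A | T1 T2 | a
  A -> S A | T0 T0
  T0 -> b
  T1 -> c
  T2 -> a

CYK table (by increasing span):
  T[0,0] 'b' = {T0}  orig:{}
  T[1,1] 'c' = {T1}  orig:{}
  T[2,2] 'b' = {T0}  orig:{}
  T[3,3] 'b' = {T0}  orig:{}
  T[4,4] 'b' = {T0}  orig:{}
  T[5,5] 'b' = {T0}  orig:{}
  T[0,1] 'bc' = ∅
  T[1,2] 'cb' = ∅
  T[2,3] 'bb' = {A}
  T[3,4] 'bb' = {A}
  T[4,5] 'bb' = {A}
  T[0,2] 'bcb' = ∅
  T[1,3] 'cbb' = ∅
  T[2,4] 'bbb' = {S}
  T[3,5] 'bbb' = {S}
  T[0,3] 'bcbb' = ∅
  T[1,4] 'cbbb' = ∅
  T[2,5] 'bbbb' = ∅
  T[0,4] 'bcbbb' = ∅
  T[1,5] 'cbbbb' = ∅
  T[0,5] 'bcbbbb' = ∅

S ∉ T[0,5] ⇒ NO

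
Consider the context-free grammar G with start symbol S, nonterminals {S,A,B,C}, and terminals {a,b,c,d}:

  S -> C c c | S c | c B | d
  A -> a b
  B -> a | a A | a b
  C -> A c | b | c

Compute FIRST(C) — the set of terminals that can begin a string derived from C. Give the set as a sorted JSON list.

FIRST iteration:
[1]
  A via A→a b: +{a}
  B via B→a: +{a}
  C via C→A c: +{a}
  C via C→b: +{b}
  C via C→c: +{c}
  S via S→C c c: +{a,b,c}
  S via S→d: +{d}
  FIRST[S]={a,b,c,d}  FIRST[A]={a}  FIRST[B]={a}  FIRST[C]={a,b,c}
[2] (no change)
  FIRST[S]={a,b,c,d}  FIRST[A]={a}  FIRST[B]={a}  FIRST[C]={a,b,c}

FIRST(C) = ["a", "b", "c"]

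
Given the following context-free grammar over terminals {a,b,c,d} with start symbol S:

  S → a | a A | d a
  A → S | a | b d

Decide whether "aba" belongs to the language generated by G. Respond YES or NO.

Convert to CNF:
  S -> T0 A | T2 T0 | a
  A -> T0 A | T1 T2 | T2 T0 | a
  T0 -> a
  T1 -> b
  T2 -> d

CYK fill:
  [0..0]={A,S,T0}  "a"  orig:{A,S}
  [1..1]={T1}  "b"  orig:{}
  [2..2]={A,S,T0}  "a"  orig:{A,S}
  [0..1]=∅  "ab"
  [1..2]=∅  "ba"
  [0..2]=∅  "aba"

S ∉ T[0,2] ⇒ NO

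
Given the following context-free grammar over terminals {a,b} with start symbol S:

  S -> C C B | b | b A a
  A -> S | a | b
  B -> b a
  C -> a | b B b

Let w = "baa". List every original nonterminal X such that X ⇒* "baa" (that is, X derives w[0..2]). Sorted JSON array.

Convert to CNF:
  S -> C X5 | T0 X6 | b
  A -> C X2 | T0 X3 | a | b
  B -> T0 T1
  C -> T0 X4 | a
  T0 -> b
  T1 -> a
  X2 -> C B
  X3 -> A T1
  X4 -> B T0
  X5 -> C B
  X6 -> A T1

CYK fill — only the sub-triangle for w[0..2]:
  T[0,0] 'b' = {A,S,T0}  orig:{A,S}
  T[1,1] 'a' = {A,C,T1}  orig:{A,C}
  T[2,2] 'a' = {A,C,T1}  orig:{A,C}
  T[0,1] 'ba' = {B,X3,X6}  orig:{B}
  T[1,2] 'aa' = {X3,X6}  orig:{}
  T[0,2] 'baa' = {A,S}

Original NTs in T[0,2] deriving "baa": ["A", "S"]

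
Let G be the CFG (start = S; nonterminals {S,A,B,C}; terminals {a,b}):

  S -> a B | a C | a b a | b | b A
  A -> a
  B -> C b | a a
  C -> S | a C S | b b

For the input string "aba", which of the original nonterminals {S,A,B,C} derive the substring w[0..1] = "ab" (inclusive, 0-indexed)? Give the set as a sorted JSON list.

Convert to CNF:
  S -> T0 A | T1 B | T1 C | T1 X4 | b
  A -> a
  B -> C T0 | T1 T1
  C -> T0 A | T0 T0 | T1 B | T1 C | T1 X2 | T1 X3 | b
  T0 -> b
  T1 -> a
  X2 -> C S
  X3 -> T0 T1
  X4 -> T0 T1

CYK fill, restricted to cells inside w[0..1]:
  T[0,0] 'a' = {A,T1}  orig:{A}
  T[1,1] 'b' = {C,S,T0}  orig:{C,S}
  T[0,1] 'ab' = {C,S}

Original NTs in T[0,1] deriving "ab": ["C", "S"]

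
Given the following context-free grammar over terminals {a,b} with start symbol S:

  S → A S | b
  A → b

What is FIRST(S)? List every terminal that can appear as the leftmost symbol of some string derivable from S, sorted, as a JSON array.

Compute FIRST by fixpoint:
round 1:
  A via A→b: +{b}
  S via S→A S: +{b}
  FIRST[S]={b}  FIRST[A]={b}
round 2: (no change)
  FIRST[S]={b}  FIRST[A]={b}

FIRST(S) = ["b"]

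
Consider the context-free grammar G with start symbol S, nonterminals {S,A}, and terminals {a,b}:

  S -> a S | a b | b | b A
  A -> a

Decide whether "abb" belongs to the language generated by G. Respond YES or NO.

CNF form of G:
  S -> T0 S | T0 T1 | T1 A | b
  A -> a
  T0 -> a
  T1 -> b

CYK fill:
  T[0,0] 'a' = {A,T0}  orig:{A}
  T[1,1] 'b' = {S,T1}  orig:{S}
  T[2,2] 'b' = {S,T1}  orig:{S}
  T[0,1] 'ab' = {S}
  T[1,2] 'bb' = ∅
  T[0,2] 'abb' = ∅

S ∉ T[0,2] ⇒ NO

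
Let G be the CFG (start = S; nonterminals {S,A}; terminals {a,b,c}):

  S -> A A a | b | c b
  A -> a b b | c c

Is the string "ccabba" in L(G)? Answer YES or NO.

CNF form of G:
  S -> A X4 | T2 T1 | b
  A -> T0 X3 | T2 T2
  T0 -> a
  T1 -> b
  T2 -> c
  X3 -> T1 T1
  X4 -> A T0

CYK fill:
  cell(0,0) c: {T2}  orig:{}
  cell(1,1) c: {T2}  orig:{}
  cell(2,2) a: {T0}  orig:{}
  cell(3,3) b: {S,T1}  orig:{S}
  cell(4,4) b: {S,T1}  orig:{S}
  cell(5,5) a: {T0}  orig:{}
  cell(0,1) cc: {A}
  cell(1,2) ca: ∅
  cell(2,3) ab: ∅
  cell(3,4) bb: {X3}  orig:{}
  cell(4,5) ba: ∅
  cell(0,2) cca: {X4}  orig:{}
  cell(1,3) cab: ∅
  cell(2,4) abb: {A}
  cell(3,5) bba: ∅
  cell(0,3) ccab: ∅
  cell(1,4) cabb: ∅
  cell(2,5) abba: {X4}  orig:{}
  cell(0,4) ccabb: ∅
  cell(1,5) cabba: ∅
  cell(0,5) ccabba: {S}

S ∈ T[0,5] ⇒ YES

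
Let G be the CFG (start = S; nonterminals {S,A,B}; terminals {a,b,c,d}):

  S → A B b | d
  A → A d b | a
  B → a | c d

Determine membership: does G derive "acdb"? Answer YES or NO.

Convert to CNF:
  S -> A X4 | d
  A -> A X3 | a
  B -> T2 T0 | a
  T0 -> d
  T1 -> b
  T2 -> c
  X3 -> T0 T1
  X4 -> B T1

CYK table (by increasing span):
  T[0,0] 'a' = {A,B}
  T[1,1] 'c' = {T2}  orig:{}
  T[2,2] 'd' = {S,T0}  orig:{S}
  T[3,3] 'b' = {T1}  orig:{}
  T[0,1] 'ac' = ∅
  T[1,2] 'cd' = {B}
  T[2,3] 'db' = {X3}  orig:{}
  T[0,2] 'acd' = ∅
  T[1,3] 'cdb' = {X4}  orig:{}
  T[0,3] 'acdb' = {S}

S ∈ T[0,3] ⇒ YES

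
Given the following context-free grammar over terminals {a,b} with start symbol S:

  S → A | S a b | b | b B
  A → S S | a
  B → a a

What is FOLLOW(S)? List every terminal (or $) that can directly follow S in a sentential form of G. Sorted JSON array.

Compute FIRST by fixpoint:
[1]
  A via A→a: +{a}
  B via B→a a: +{a}
  S via S→A: +{a}
  S via S→b: +{b}
  S: {a,b}  A: {a}  B: {a}
[2]
  A via A→S S: +{b}
  S: {a,b}  A: {a,b}  B: {a}
[3] done
  S: {a,b}  A: {a,b}  B: {a}

Compute FOLLOW by fixpoint:
seed FOLLOW(S) with $
pass 1:
  A→S S: FOLLOW(S) ⊇ FIRST(S) = {a,b}; new: +{a,b}
  S→A: FOLLOW(A) ⊇ FOLLOW(S) ⊇ {$,a,b}; new: +{$,a,b}
  S→b B: FOLLOW(B) ⊇ FOLLOW(S) ⊇ {$,a,b}; new: +{$,a,b}
  S: {$,a,b}  A: {$,a,b}  B: {$,a,b}
pass 2: — fixpoint
  S: {$,a,b}  A: {$,a,b}  B: {$,a,b}

FOLLOW(S) = ["$", "a", "b"]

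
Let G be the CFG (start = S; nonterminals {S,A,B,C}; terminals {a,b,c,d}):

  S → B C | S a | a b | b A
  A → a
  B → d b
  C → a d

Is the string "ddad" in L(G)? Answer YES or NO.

CNF form of G:
  S -> B C | S T2 | T1 A | T2 T1
  A -> a
  B -> T0 T1
  C -> T2 T0
  T0 -> d
  T1 -> b
  T2 -> a

Fill CYK table bottom-up:
  cell(0,0) d: {T0}  orig:{}
  cell(1,1) d: {T0}  orig:{}
  cell(2,2) a: {A,T2}  orig:{A}
  cell(3,3) d: {T0}  orig:{}
  cell(0,1) dd: ∅
  cell(1,2) da: ∅
  cell(2,3) ad: {C}
  cell(0,2) dda: ∅
  cell(1,3) dad: ∅
  cell(0,3) ddad: ∅

S ∉ T[0,3] ⇒ NO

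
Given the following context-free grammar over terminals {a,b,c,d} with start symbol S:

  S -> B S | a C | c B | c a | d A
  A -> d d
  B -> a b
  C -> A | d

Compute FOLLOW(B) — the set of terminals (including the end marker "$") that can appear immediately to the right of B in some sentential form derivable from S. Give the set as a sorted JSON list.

FIRST iteration:
round 1:
  A via A→d d: +{d}
  B via B→a b: +{a}
  C via C→A: +{d}
  S via S→B S: +{a}
  S via S→c B: +{c}
  S via S→d A: +{d}
  S: {a,c,d}  A: {d}  B: {a}  C: {d}
round 2: (no change)
  S: {a,c,d}  A: {d}  B: {a}  C: {d}

FOLLOW iteration:
seed FOLLOW(S) with $
[1]
  S→B S: FOLLOW(B) ⊇ FIRST(S) = {a,c,d}; new: +{a,c,d}
  S→a C: FOLLOW(C) ⊇ FOLLOW(S) ⊇ {$}; new: +{$}
  S→c B: FOLLOW(B) ⊇ FOLLOW(S) ⊇ {$}; new: +{$}
  S→d A: FOLLOW(A) ⊇ FOLLOW(S) ⊇ {$}; new: +{$}
  FOLLOW(S)={$}  FOLLOW(A)={$}  FOLLOW(B)={$,a,c,d}  FOLLOW(C)={$}
[2] done
  FOLLOW(S)={$}  FOLLOW(A)={$}  FOLLOW(B)={$,a,c,d}  FOLLOW(C)={$}

FOLLOW(B) = ["$", "a", "c", "d"]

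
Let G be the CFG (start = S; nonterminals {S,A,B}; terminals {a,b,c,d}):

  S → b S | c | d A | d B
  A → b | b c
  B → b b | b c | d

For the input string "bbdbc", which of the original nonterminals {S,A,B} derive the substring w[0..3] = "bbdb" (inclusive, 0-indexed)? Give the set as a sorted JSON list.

CNF form of G:
  S -> T0 S | T2 A | T2 B | c
  A -> T0 T1 | b
  B -> T0 T0 | T0 T1 | d
  T0 -> b
  T1 -> c
  T2 -> d

Fill CYK table bottom-up — only the sub-triangle for w[0..3]:
  [0..0]={A,T0}  "b"  orig:{A}
  [1..1]={A,T0}  "b"  orig:{A}
  [2..2]={B,T2}  "d"  orig:{B}
  [3..3]={A,T0}  "b"  orig:{A}
  [0..1]={B}  "bb"
  [1..2]=∅  "bd"
  [2..3]={S}  "db"
  [0..2]=∅  "bbd"
  [1..3]={S}  "bdb"
  [0..3]={S}  "bbdb"

Original NTs in T[0,3] deriving "bbdb": ["S"]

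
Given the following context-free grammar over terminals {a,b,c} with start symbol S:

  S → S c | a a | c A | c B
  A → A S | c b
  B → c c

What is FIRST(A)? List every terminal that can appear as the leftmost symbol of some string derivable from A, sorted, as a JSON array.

FIRST sets, iterate to fixpoint:
pass 1:
  A via A→c b: +{c}
  B via B→c c: +{c}
  S via S→a a: +{a}
  S via S→c A: +{c}
  FIRST[S]={a,c}  FIRST[A]={c}  FIRST[B]={c}
pass 2: — fixpoint
  FIRST[S]={a,c}  FIRST[A]={c}  FIRST[B]={c}

FIRST(A) = ["c"]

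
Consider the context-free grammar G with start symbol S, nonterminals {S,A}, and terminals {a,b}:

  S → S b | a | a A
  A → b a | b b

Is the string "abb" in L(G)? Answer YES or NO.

CNF form of G:
  S -> S T0 | T1 A | a
  A -> T0 T0 | T0 T1
  T0 -> b
  T1 -> a

Fill CYK table bottom-up:
  [0..0]={S,T1}  "a"  orig:{S}
  [1..1]={T0}  "b"  orig:{}
  [2..2]={T0}  "b"  orig:{}
  [0..1]={S}  "ab"
  [1..2]={A}  "bb"
  [0..2]={S}  "abb"

S ∈ T[0,2] ⇒ YES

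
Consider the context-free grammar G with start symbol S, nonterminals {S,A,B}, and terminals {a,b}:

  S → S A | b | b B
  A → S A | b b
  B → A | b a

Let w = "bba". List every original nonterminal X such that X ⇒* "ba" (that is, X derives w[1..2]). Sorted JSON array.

CNF form of G:
  S -> S A | T0 B | b
  A -> S A | T0 T0
  B -> S A | T0 T0 | T0 T1
  T0 -> b
  T1 -> a

Fill CYK table bottom-up (cells [i..j] with 1 ≤ i ≤ j ≤ 2 only):
  T[1,1] 'b' = {S,T0}  orig:{S}
  T[2,2] 'a' = {T1}  orig:{}
  T[1,2] 'ba' = {B}

Original NTs in T[1,2] deriving "ba": ["B"]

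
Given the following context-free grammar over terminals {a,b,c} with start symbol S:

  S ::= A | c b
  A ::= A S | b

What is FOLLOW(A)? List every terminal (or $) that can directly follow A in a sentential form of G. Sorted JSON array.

Compute FIRST by fixpoint:
[1]
  A via A→b: +{b}
  S via S→A: +{b}
  S via S→c b: +{c}
  S: {b,c}  A: {b}
[2] — fixpoint
  S: {b,c}  A: {b}

Compute FOLLOW by fixpoint:
seed FOLLOW(S) with $
[1]
  A→A S: FOLLOW(A) ⊇ FIRST(S) = {b,c}; new: +{b,c}
  A→A S: FOLLOW(S) ⊇ FOLLOW(A) ⊇ {b,c}; new: +{b,c}
  S→A: FOLLOW(A) ⊇ FOLLOW(S) ⊇ {$,b,c}; new: +{$}
  FOLLOW[S]={$,b,c}  FOLLOW[A]={$,b,c}
[2] done
  FOLLOW[S]={$,b,c}  FOLLOW[A]={$,b,c}

FOLLOW(A) = ["$", "b", "c"]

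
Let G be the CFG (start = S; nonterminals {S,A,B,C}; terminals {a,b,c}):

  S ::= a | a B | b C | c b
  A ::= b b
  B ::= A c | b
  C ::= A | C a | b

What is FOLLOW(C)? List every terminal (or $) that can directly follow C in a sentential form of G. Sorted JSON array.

Compute FIRST by fixpoint:
pass 1:
  A via A→b b: +{b}
  B via B→A c: +{b}
  C via C→A: +{b}
  S via S→a: +{a}
  S via S→b C: +{b}
  S via S→c b: +{c}
  S: {a,b,c}  A: {b}  B: {b}  C: {b}
pass 2: (stable)
  S: {a,b,c}  A: {b}  B: {b}  C: {b}

FOLLOW sets:
FOLLOW(S) := {$}
round 1:
  B→A c: FOLLOW(A) ⊇ FIRST(c) = {c}; new: +{c}
  C→C a: FOLLOW(C) ⊇ FIRST(a) = {a}; new: +{a}
  S→a B: FOLLOW(B) ⊇ FOLLOW(S) ⊇ {$}; new: +{$}
  S→b C: FOLLOW(C) ⊇ FOLLOW(S) ⊇ {$}; new: +{$}
  S: {$}  A: {c}  B: {$}  C: {$,a}
round 2:
  C→A: FOLLOW(A) ⊇ FOLLOW(C) ⊇ {$,a}; new: +{$,a}
  S: {$}  A: {$,a,c}  B: {$}  C: {$,a}
round 3: (stable)
  S: {$}  A: {$,a,c}  B: {$}  C: {$,a}

FOLLOW(C) = ["$", "a"]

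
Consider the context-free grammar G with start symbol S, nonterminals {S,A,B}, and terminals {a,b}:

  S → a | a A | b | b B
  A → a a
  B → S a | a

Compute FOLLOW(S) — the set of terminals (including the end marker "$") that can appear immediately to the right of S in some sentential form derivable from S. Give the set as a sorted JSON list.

FIRST iteration:
iter 1:
  A via A→a a: +{a}
  B via B→a: +{a}
  S via S→a: +{a}
  S via S→b: +{b}
  S: {a,b}  A: {a}  B: {a}
iter 2:
  B via B→S a: +{b}
  S: {a,b}  A: {a}  B: {a,b}
iter 3: — fixpoint
  S: {a,b}  A: {a}  B: {a,b}

FOLLOW sets:
initialize: $ ∈ FOLLOW(S)
[1]
  B→S a: FOLLOW(S) ⊇ FIRST(a) = {a}; new: +{a}
  S→a A: FOLLOW(A) ⊇ FOLLOW(S) ⊇ {$,a}; new: +{$,a}
  S→b B: FOLLOW(B) ⊇ FOLLOW(S) ⊇ {$,a}; new: +{$,a}
  FOLLOW(S)={$,a}  FOLLOW(A)={$,a}  FOLLOW(B)={$,a}
[2] (no change)
  FOLLOW(S)={$,a}  FOLLOW(A)={$,a}  FOLLOW(B)={$,a}

FOLLOW(S) = ["$", "a"]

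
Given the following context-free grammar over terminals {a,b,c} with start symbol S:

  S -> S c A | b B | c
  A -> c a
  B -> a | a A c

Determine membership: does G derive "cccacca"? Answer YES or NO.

Convert to CNF:
  S -> S X4 | T2 B | c
  A -> T0 T1
  B -> T1 X3 | a
  T0 -> c
  T1 -> a
  T2 -> b
  X3 -> A T0
  X4 -> T0 A

CYK table (by increasing span):
  T[0,0] 'c' = {S,T0}  orig:{S}
  T[1,1] 'c' = {S,T0}  orig:{S}
  T[2,2] 'c' = {S,T0}  orig:{S}
  T[3,3] 'a' = {B,T1}  orig:{B}
  T[4,4] 'c' = {S,T0}  orig:{S}
  T[5,5] 'c' = {S,T0}  orig:{S}
  T[6,6] 'a' = {B,T1}  orig:{B}
  T[0,1] 'cc' = ∅
  T[1,2] 'cc' = ∅
  T[2,3] 'ca' = {A}
  T[3,4] 'ac' = ∅
  T[4,5] 'cc' = ∅
  T[5,6] 'ca' = {A}
  T[0,2] 'ccc' = ∅
  T[1,3] 'cca' = {X4}  orig:{}
  T[2,4] 'cac' = {X3}  orig:{}
  T[3,5] 'acc' = ∅
  T[4,6] 'cca' = {X4}  orig:{}
  T[0,3] 'ccca' = {S}
  T[1,4] 'ccac' = ∅
  T[2,5] 'cacc' = ∅
  T[3,6] 'acca' = ∅
  T[0,4] 'cccac' = ∅
  T[1,5] 'ccacc' = ∅
  T[2,6] 'cacca' = ∅
  T[0,5] 'cccacc' = ∅
  T[1,6] 'ccacca' = ∅
  T[0,6] 'cccacca' = {S}

S ∈ T[0,6] ⇒ YES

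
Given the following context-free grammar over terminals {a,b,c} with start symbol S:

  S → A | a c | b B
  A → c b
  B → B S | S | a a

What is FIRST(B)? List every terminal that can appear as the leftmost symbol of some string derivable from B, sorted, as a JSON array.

Compute FIRST by fixpoint:
pass 1:
  A via A→c b: +{c}
  B via B→a a: +{a}
  S via S→A: +{c}
  S via S→a c: +{a}
  S via S→b B: +{b}
  FIRST(S)={a,b,c}  FIRST(A)={c}  FIRST(B)={a}
pass 2:
  B via B→S: +{b,c}
  FIRST(S)={a,b,c}  FIRST(A)={c}  FIRST(B)={a,b,c}
pass 3: (no change)
  FIRST(S)={a,b,c}  FIRST(A)={c}  FIRST(B)={a,b,c}

FIRST(B) = ["a", "b", "c"]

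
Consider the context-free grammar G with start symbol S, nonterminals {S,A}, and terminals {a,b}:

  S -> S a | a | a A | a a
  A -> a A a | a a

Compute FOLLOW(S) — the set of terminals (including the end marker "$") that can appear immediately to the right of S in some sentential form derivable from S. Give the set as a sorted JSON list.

FIRST iteration:
round 1:
  A via A→a A a: +{a}
  S via S→a: +{a}
  S: {a}  A: {a}
round 2: — fixpoint
  S: {a}  A: {a}

Compute FOLLOW by fixpoint:
seed FOLLOW(S) with $
[1]
  A→a A a: FOLLOW(A) ⊇ FIRST(a) = {a}; new: +{a}
  S→S a: FOLLOW(S) ⊇ FIRST(a) = {a}; new: +{a}
  S→a A: FOLLOW(A) ⊇ FOLLOW(S) ⊇ {$,a}; new: +{$}
  FOLLOW(S)={$,a}  FOLLOW(A)={$,a}
[2] — fixpoint
  FOLLOW(S)={$,a}  FOLLOW(A)={$,a}

FOLLOW(S) = ["$", "a"]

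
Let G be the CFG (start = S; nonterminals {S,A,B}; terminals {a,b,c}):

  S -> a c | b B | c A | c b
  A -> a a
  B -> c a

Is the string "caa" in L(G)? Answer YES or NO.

CNF form of G:
  S -> T0 T1 | T1 A | T1 T2 | T2 B
  A -> T0 T0
  B -> T1 T0
  T0 -> a
  T1 -> c
  T2 -> b

Fill CYK table bottom-up:
  cell(0,0) c: {T1}  orig:{}
  cell(1,1) a: {T0}  orig:{}
  cell(2,2) a: {T0}  orig:{}
  cell(0,1) ca: {B}
  cell(1,2) aa: {A}
  cell(0,2) caa: {S}

S ∈ T[0,2] ⇒ YES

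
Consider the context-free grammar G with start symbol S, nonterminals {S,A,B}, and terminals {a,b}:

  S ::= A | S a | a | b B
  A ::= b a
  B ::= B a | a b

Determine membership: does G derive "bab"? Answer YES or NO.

CNF form of G:
  S -> S T1 | T0 B | T0 T1 | a
  A -> T0 T1
  B -> B T1 | T1 T0
  T0 -> b
  T1 -> a

CYK fill:
  T[0,0] 'b' = {T0}  orig:{}
  T[1,1] 'a' = {S,T1}  orig:{S}
  T[2,2] 'b' = {T0}  orig:{}
  T[0,1] 'ba' = {A,S}
  T[1,2] 'ab' = {B}
  T[0,2] 'bab' = {S}

S ∈ T[0,2] ⇒ YES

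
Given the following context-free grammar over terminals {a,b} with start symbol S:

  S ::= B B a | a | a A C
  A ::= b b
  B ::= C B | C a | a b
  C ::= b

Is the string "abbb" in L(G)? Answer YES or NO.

CNF form of G:
  S -> B X2 | T1 X3 | a
  A -> T0 T0
  B -> C B | C T1 | T1 T0
  C -> b
  T0 -> b
  T1 -> a
  X2 -> B T1
  X3 -> A C

CYK table (by increasing span):
  T[0,0] 'a' = {S,T1}  orig:{S}
  T[1,1] 'b' = {C,T0}  orig:{C}
  T[2,2] 'b' = {C,T0}  orig:{C}
  T[3,3] 'b' = {C,T0}  orig:{C}
  T[0,1] 'ab' = {B}
  T[1,2] 'bb' = {A}
  T[2,3] 'bb' = {A}
  T[0,2] 'abb' = ∅
  T[1,3] 'bbb' = {X3}  orig:{}
  T[0,3] 'abbb' = {S}

S ∈ T[0,3] ⇒ YES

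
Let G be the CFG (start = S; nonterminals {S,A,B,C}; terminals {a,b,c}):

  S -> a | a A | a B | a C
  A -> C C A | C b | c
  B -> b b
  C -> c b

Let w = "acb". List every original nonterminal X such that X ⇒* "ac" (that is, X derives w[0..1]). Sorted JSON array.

Convert to CNF:
  S -> T2 A | T2 B | T2 C | a
  A -> C T0 | C X3 | c
  B -> T0 T0
  C -> T1 T0
  T0 -> b
  T1 -> c
  T2 -> a
  X3 -> C A

Fill CYK table bottom-up (cells [i..j] with 0 ≤ i ≤ j ≤ 1 only):
  [0..0]={S,T2}  "a"  orig:{S}
  [1..1]={A,T1}  "c"  orig:{A}
  [0..1]={S}  "ac"

Original NTs in T[0,1] deriving "ac": ["S"]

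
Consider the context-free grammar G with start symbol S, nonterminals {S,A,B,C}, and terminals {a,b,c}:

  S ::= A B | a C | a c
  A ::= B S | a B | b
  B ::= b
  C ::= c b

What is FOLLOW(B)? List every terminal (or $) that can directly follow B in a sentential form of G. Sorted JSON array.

FIRST sets, iterate to fixpoint:
round 1:
  A via A→a B: +{a}
  A via A→b: +{b}
  B via B→b: +{b}
  C via C→c b: +{c}
  S via S→A B: +{a,b}
  S: {a,b}  A: {a,b}  B: {b}  C: {c}
round 2: done
  S: {a,b}  A: {a,b}  B: {b}  C: {c}

Compute FOLLOW by fixpoint:
FOLLOW(S) := {$}
pass 1:
  A→B S: FOLLOW(B) ⊇ FIRST(S) = {a,b}; new: +{a,b}
  S→A B: FOLLOW(A) ⊇ FIRST(B) = {b}; new: +{b}
  S→A B: FOLLOW(B) ⊇ FOLLOW(S) ⊇ {$}; new: +{$}
  S→a C: FOLLOW(C) ⊇ FOLLOW(S) ⊇ {$}; new: +{$}
  S: {$}  A: {b}  B: {$,a,b}  C: {$}
pass 2:
  A→B S: FOLLOW(S) ⊇ FOLLOW(A) ⊇ {b}; new: +{b}
  S→a C: FOLLOW(C) ⊇ FOLLOW(S) ⊇ {$,b}; new: +{b}
  S: {$,b}  A: {b}  B: {$,a,b}  C: {$,b}
pass 3: (stable)
  S: {$,b}  A: {b}  B: {$,a,b}  C: {$,b}

FOLLOW(B) = ["$", "a", "b"]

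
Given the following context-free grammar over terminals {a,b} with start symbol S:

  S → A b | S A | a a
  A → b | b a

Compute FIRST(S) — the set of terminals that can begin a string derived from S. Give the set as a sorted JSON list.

FIRST iteration:
[1]
  A via A→b: +{b}
  S via S→A b: +{b}
  S via S→a a: +{a}
  S: {a,b}  A: {b}
[2] done
  S: {a,b}  A: {b}

FIRST(S) = ["a", "b"]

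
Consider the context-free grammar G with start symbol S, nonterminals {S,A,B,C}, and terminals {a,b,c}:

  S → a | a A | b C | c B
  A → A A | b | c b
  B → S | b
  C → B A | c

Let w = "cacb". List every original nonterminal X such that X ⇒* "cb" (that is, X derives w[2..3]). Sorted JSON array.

Convert to CNF:
  S -> T0 B | T1 C | T2 A | a
  A -> A A | T0 T1 | b
  B -> T0 B | T1 C | T2 A | a | b
  C -> B A | c
  T0 -> c
  T1 -> b
  T2 -> a

CYK fill, restricted to cells inside w[2..3]:
  [2..2]={C,T0}  "c"  orig:{C}
  [3..3]={A,B,T1}  "b"  orig:{A,B}
  [2..3]={A,B,S}  "cb"

Original NTs in T[2,3] deriving "cb": ["A", "B", "S"]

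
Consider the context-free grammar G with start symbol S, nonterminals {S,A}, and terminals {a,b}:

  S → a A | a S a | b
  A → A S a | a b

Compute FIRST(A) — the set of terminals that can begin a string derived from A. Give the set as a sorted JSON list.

Compute FIRST by fixpoint:
iter 1:
  A via A→a b: +{a}
  S via S→a A: +{a}
  S via S→b: +{b}
  S: {a,b}  A: {a}
iter 2: (stable)
  S: {a,b}  A: {a}

FIRST(A) = ["a"]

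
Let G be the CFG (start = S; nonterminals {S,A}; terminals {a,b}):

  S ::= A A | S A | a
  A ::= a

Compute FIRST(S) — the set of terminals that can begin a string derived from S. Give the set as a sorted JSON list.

FIRST sets, iterate to fixpoint:
iter 1:
  A via A→a: +{a}
  S via S→A A: +{a}
  FIRST(S)={a}  FIRST(A)={a}
iter 2: (no change)
  FIRST(S)={a}  FIRST(A)={a}

FIRST(S) = ["a"]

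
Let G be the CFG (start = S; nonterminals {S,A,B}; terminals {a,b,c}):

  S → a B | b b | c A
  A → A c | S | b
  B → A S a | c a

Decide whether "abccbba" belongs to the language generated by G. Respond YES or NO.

Convert to CNF:
  S -> T0 A | T1 B | T2 T2
  A -> A T0 | T0 A | T1 B | T2 T2 | b
  B -> A X3 | T0 T1
  T0 -> c
  T1 -> a
  T2 -> b
  X3 -> S T1

Fill CYK table bottom-up:
  cell(0,0) a: {T1}  orig:{}
  cell(1,1) b: {A,T2}  orig:{A}
  cell(2,2) c: {T0}  orig:{}
  cell(3,3) c: {T0}  orig:{}
  cell(4,4) b: {A,T2}  orig:{A}
  cell(5,5) b: {A,T2}  orig:{A}
  cell(6,6) a: {T1}  orig:{}
  cell(0,1) ab: ∅
  cell(1,2) bc: {A}
  cell(2,3) cc: ∅
  cell(3,4) cb: {A,S}
  cell(4,5) bb: {A,S}
  cell(5,6) ba: ∅
  cell(0,2) abc: ∅
  cell(1,3) bcc: {A}
  cell(2,4) ccb: {A,S}
  cell(3,5) cbb: {A,S}
  cell(4,6) bba: {X3}  orig:{}
  cell(0,3) abcc: ∅
  cell(1,4) bccb: ∅
  cell(2,5) ccbb: {A,S}
  cell(3,6) cbba: {X3}  orig:{}
  cell(0,4) abccb: ∅
  cell(1,5) bccbb: ∅
  cell(2,6) ccbba: {X3}  orig:{}
  cell(0,5) abccbb: ∅
  cell(1,6) bccbba: {B}
  cell(0,6) abccbba: {A,S}

S ∈ T[0,6] ⇒ YES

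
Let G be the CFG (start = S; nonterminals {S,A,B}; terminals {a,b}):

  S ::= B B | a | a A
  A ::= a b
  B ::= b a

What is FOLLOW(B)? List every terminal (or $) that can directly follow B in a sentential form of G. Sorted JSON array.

FIRST iteration:
[1]
  A via A→a b: +{a}
  B via B→b a: +{b}
  S via S→B B: +{b}
  S via S→a: +{a}
  S: {a,b}  A: {a}  B: {b}
[2] (no change)
  S: {a,b}  A: {a}  B: {b}

FOLLOW sets:
initialize: $ ∈ FOLLOW(S)
round 1:
  S→B B: FOLLOW(B) ⊇ FIRST(B) = {b}; new: +{b}
  S→B B: FOLLOW(B) ⊇ FOLLOW(S) ⊇ {$}; new: +{$}
  S→a A: FOLLOW(A) ⊇ FOLLOW(S) ⊇ {$}; new: +{$}
  FOLLOW(S)={$}  FOLLOW(A)={$}  FOLLOW(B)={$,b}
round 2: done
  FOLLOW(S)={$}  FOLLOW(A)={$}  FOLLOW(B)={$,b}

FOLLOW(B) = ["$", "b"]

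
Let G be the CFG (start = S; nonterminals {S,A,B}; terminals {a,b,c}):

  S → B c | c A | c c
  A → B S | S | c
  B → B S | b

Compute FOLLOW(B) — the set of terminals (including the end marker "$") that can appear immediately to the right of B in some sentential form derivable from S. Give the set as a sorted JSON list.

Compute FIRST by fixpoint:
round 1:
  A via A→c: +{c}
  B via B→b: +{b}
  S via S→B c: +{b}
  S via S→c A: +{c}
  S: {b,c}  A: {c}  B: {b}
round 2:
  A via A→B S: +{b}
  S: {b,c}  A: {b,c}  B: {b}
round 3: done
  S: {b,c}  A: {b,c}  B: {b}

FOLLOW sets:
initialize: $ ∈ FOLLOW(S)
round 1:
  A→B S: FOLLOW(B) ⊇ FIRST(S) = {b,c}; new: +{b,c}
  B→B S: FOLLOW(S) ⊇ FOLLOW(B) ⊇ {b,c}; new: +{b,c}
  S→c A: FOLLOW(A) ⊇ FOLLOW(S) ⊇ {$,b,c}; new: +{$,b,c}
  S: {$,b,c}  A: {$,b,c}  B: {b,c}
round 2: (no change)
  S: {$,b,c}  A: {$,b,c}  B: {b,c}

FOLLOW(B) = ["b", "c"]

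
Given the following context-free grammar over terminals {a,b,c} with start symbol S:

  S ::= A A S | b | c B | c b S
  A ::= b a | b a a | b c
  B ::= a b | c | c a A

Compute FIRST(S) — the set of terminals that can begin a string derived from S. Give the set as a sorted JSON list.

FIRST sets, iterate to fixpoint:
pass 1:
  A via A→b a: +{b}
  B via B→a b: +{a}
  B via B→c: +{c}
  S via S→A A S: +{b}
  S via S→c B: +{c}
  FIRST[S]={b,c}  FIRST[A]={b}  FIRST[B]={a,c}
pass 2: (stable)
  FIRST[S]={b,c}  FIRST[A]={b}  FIRST[B]={a,c}

FIRST(S) = ["b", "c"]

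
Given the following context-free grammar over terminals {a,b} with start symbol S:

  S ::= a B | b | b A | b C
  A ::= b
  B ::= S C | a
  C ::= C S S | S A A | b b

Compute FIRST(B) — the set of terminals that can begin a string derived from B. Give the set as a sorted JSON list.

FIRST sets, iterate to fixpoint:
[1]
  A via A→b: +{b}
  B via B→a: +{a}
  C via C→b b: +{b}
  S via S→a B: +{a}
  S via S→b: +{b}
  FIRST(S)={a,b}  FIRST(A)={b}  FIRST(B)={a}  FIRST(C)={b}
[2]
  B via B→S C: +{b}
  C via C→S A A: +{a}
  FIRST(S)={a,b}  FIRST(A)={b}  FIRST(B)={a,b}  FIRST(C)={a,b}
[3] — fixpoint
  FIRST(S)={a,b}  FIRST(A)={b}  FIRST(B)={a,b}  FIRST(C)={a,b}

FIRST(B) = ["a", "b"]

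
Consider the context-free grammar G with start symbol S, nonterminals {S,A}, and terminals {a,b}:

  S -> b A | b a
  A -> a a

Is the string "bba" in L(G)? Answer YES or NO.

CNF form of G:
  S -> T1 A | T1 T0
  A -> T0 T0
  T0 -> a
  T1 -> b

Fill CYK table bottom-up:
  cell(0,0) b: {T1}  orig:{}
  cell(1,1) b: {T1}  orig:{}
  cell(2,2) a: {T0}  orig:{}
  cell(0,1) bb: ∅
  cell(1,2) ba: {S}
  cell(0,2) bba: ∅

S ∉ T[0,2] ⇒ NO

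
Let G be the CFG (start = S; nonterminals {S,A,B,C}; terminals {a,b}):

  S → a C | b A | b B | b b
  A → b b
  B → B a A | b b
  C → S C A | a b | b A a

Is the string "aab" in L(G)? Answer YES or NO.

Convert to CNF:
  S -> T0 A | T0 B | T0 T0 | T1 C
  A -> T0 T0
  B -> B X2 | T0 T0
  C -> S X3 | T0 X4 | T1 T0
  T0 -> b
  T1 -> a
  X2 -> T1 A
  X3 -> C A
  X4 -> A T1

CYK fill:
  cell(0,0) a: {T1}  orig:{}
  cell(1,1) a: {T1}  orig:{}
  cell(2,2) b: {T0}  orig:{}
  cell(0,1) aa: ∅
  cell(1,2) ab: {C}
  cell(0,2) aab: {S}

S ∈ T[0,2] ⇒ YES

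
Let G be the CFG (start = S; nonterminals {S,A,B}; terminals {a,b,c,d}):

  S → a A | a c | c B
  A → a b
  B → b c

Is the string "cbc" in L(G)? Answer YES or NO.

Convert to CNF:
  S -> T0 A | T0 T2 | T2 B
  A -> T0 T1
  B -> T1 T2
  T0 -> a
  T1 -> b
  T2 -> c

Fill CYK table bottom-up:
  [0..0]={T2}  "c"  orig:{}
  [1..1]={T1}  "b"  orig:{}
  [2..2]={T2}  "c"  orig:{}
  [0..1]=∅  "cb"
  [1..2]={B}  "bc"
  [0..2]={S}  "cbc"

S ∈ T[0,2] ⇒ YES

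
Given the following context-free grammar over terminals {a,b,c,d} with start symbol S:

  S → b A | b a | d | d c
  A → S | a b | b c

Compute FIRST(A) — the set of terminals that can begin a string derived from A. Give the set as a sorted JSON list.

FIRST sets, iterate to fixpoint:
iter 1:
  A via A→a b: +{a}
  A via A→b c: +{b}
  S via S→b A: +{b}
  S via S→d: +{d}
  S: {b,d}  A: {a,b}
iter 2:
  A via A→S: +{d}
  S: {b,d}  A: {a,b,d}
iter 3: done
  S: {b,d}  A: {a,b,d}

FIRST(A) = ["a", "b", "d"]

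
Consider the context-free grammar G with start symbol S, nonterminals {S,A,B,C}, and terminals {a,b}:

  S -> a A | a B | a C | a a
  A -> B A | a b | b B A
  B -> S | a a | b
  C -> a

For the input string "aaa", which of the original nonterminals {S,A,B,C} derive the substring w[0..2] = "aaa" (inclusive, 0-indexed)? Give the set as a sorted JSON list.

CNF form of G:
  S -> T0 A | T0 B | T0 C | T0 T0
  A -> B A | T0 T1 | T1 X2
  B -> T0 A | T0 B | T0 C | T0 T0 | b
  C -> a
  T0 -> a
  T1 -> b
  X2 -> B A

Fill CYK table bottom-up (cells [i..j] with 0 ≤ i ≤ j ≤ 2 only):
  cell(0,0) a: {C,T0}  orig:{C}
  cell(1,1) a: {C,T0}  orig:{C}
  cell(2,2) a: {C,T0}  orig:{C}
  cell(0,1) aa: {B,S}
  cell(1,2) aa: {B,S}
  cell(0,2) aaa: {B,S}

Original NTs in T[0,2] deriving "aaa": ["B", "S"]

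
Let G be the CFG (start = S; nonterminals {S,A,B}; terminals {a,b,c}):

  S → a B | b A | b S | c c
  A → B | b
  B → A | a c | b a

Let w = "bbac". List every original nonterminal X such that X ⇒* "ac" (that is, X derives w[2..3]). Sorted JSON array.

Convert to CNF:
  S -> T0 B | T1 T1 | T2 A | T2 S
  A -> T0 T1 | T2 T0 | b
  B -> T0 T1 | T2 T0 | b
  T0 -> a
  T1 -> c
  T2 -> b

CYK fill (cells [i..j] with 2 ≤ i ≤ j ≤ 3 only):
  cell(2,2) a: {T0}  orig:{}
  cell(3,3) c: {T1}  orig:{}
  cell(2,3) ac: {A,B}

Original NTs in T[2,3] deriving "ac": ["A", "B"]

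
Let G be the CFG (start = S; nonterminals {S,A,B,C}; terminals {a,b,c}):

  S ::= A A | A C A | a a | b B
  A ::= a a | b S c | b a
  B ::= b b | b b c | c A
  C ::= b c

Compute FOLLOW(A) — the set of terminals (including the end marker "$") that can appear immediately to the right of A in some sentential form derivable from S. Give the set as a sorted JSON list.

FIRST sets, iterate to fixpoint:
round 1:
  A via A→a a: +{a}
  A via A→b S c: +{b}
  B via B→b b: +{b}
  B via B→c A: +{c}
  C via C→b c: +{b}
  S via S→A A: +{a,b}
  FIRST[S]={a,b}  FIRST[A]={a,b}  FIRST[B]={b,c}  FIRST[C]={b}
round 2: done
  FIRST[S]={a,b}  FIRST[A]={a,b}  FIRST[B]={b,c}  FIRST[C]={b}

FOLLOW iteration:
FOLLOW(S) := {$}
[1]
  A→b S c: FOLLOW(S) ⊇ FIRST(c) = {c}; new: +{c}
  S→A A: FOLLOW(A) ⊇ FIRST(A) = {a,b}; new: +{a,b}
  S→A A: FOLLOW(A) ⊇ FOLLOW(S) ⊇ {$,c}; new: +{$,c}
  S→A C A: FOLLOW(C) ⊇ FIRST(A) = {a,b}; new: +{a,b}
  S→b B: FOLLOW(B) ⊇ FOLLOW(S) ⊇ {$,c}; new: +{$,c}
  S: {$,c}  A: {$,a,b,c}  B: {$,c}  C: {a,b}
[2] (stable)
  S: {$,c}  A: {$,a,b,c}  B: {$,c}  C: {a,b}

FOLLOW(A) = ["$", "a", "b", "c"]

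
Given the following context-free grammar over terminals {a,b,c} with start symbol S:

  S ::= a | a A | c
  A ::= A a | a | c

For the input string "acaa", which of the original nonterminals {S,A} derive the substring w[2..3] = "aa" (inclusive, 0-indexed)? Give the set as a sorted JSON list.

Convert to CNF:
  S -> T0 A | a | c
  A -> A T0 | a | c
  T0 -> a

CYK fill, restricted to cells inside w[2..3]:
  [2..2]={A,S,T0}  "a"  orig:{A,S}
  [3..3]={A,S,T0}  "a"  orig:{A,S}
  [2..3]={A,S}  "aa"

Original NTs in T[2,3] deriving "aa": ["A", "S"]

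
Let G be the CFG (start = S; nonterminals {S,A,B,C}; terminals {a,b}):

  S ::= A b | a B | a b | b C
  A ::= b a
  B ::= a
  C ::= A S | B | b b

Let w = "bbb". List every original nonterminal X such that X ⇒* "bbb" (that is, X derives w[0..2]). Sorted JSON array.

Convert to CNF:
  S -> A T0 | T0 C | T1 B | T1 T0
  A -> T0 T1
  B -> a
  C -> A S | T0 T0 | a
  T0 -> b
  T1 -> a

CYK fill, restricted to cells inside w[0..2]:
  [0..0]={T0}  "b"  orig:{}
  [1..1]={T0}  "b"  orig:{}
  [2..2]={T0}  "b"  orig:{}
  [0..1]={C}  "bb"
  [1..2]={C}  "bb"
  [0..2]={S}  "bbb"

Original NTs in T[0,2] deriving "bbb": ["S"]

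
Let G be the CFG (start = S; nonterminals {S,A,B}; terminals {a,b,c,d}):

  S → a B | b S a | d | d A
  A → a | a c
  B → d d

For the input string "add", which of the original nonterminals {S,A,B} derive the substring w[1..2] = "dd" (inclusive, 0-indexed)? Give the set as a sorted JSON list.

CNF form of G:
  S -> T0 B | T2 A | T3 X4 | d
  A -> T0 T1 | a
  B -> T2 T2
  T0 -> a
  T1 -> c
  T2 -> d
  T3 -> b
  X4 -> S T0

CYK table (by increasing span) — only the sub-triangle for w[1..2]:
  cell(1,1) d: {S,T2}  orig:{S}
  cell(2,2) d: {S,T2}  orig:{S}
  cell(1,2) dd: {B}

Original NTs in T[1,2] deriving "dd": ["B"]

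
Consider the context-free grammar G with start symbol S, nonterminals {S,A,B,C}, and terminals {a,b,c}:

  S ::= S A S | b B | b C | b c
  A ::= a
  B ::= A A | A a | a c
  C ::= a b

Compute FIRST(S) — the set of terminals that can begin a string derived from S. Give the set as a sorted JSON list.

FIRST sets, iterate to fixpoint:
iter 1:
  A via A→a: +{a}
  B via B→A A: +{a}
  C via C→a b: +{a}
  S via S→b B: +{b}
  FIRST[S]={b}  FIRST[A]={a}  FIRST[B]={a}  FIRST[C]={a}
iter 2: done
  FIRST[S]={b}  FIRST[A]={a}  FIRST[B]={a}  FIRST[C]={a}

FIRST(S) = ["b"]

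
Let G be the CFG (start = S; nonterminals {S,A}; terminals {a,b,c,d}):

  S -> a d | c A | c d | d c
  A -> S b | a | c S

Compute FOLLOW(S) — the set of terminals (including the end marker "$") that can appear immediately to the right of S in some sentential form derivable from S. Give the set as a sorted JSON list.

Compute FIRST by fixpoint:
round 1:
  A via A→a: +{a}
  A via A→c S: +{c}
  S via S→a d: +{a}
  S via S→c A: +{c}
  S via S→d c: +{d}
  FIRST(S)={a,c,d}  FIRST(A)={a,c}
round 2:
  A via A→S b: +{d}
  FIRST(S)={a,c,d}  FIRST(A)={a,c,d}
round 3: — fixpoint
  FIRST(S)={a,c,d}  FIRST(A)={a,c,d}

FOLLOW iteration:
seed FOLLOW(S) with $
iter 1:
  A→S b: FOLLOW(S) ⊇ FIRST(b) = {b}; new: +{b}
  S→c A: FOLLOW(A) ⊇ FOLLOW(S) ⊇ {$,b}; new: +{$,b}
  FOLLOW[S]={$,b}  FOLLOW[A]={$,b}
iter 2: (no change)
  FOLLOW[S]={$,b}  FOLLOW[A]={$,b}

FOLLOW(S) = ["$", "b"]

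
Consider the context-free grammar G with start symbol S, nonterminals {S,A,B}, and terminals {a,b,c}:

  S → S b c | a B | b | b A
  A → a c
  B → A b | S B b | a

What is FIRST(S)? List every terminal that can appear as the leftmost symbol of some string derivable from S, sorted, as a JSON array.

Compute FIRST by fixpoint:
round 1:
  A via A→a c: +{a}
  B via B→A b: +{a}
  S via S→a B: +{a}
  S via S→b: +{b}
  S: {a,b}  A: {a}  B: {a}
round 2:
  B via B→S B b: +{b}
  S: {a,b}  A: {a}  B: {a,b}
round 3: (no change)
  S: {a,b}  A: {a}  B: {a,b}

FIRST(S) = ["a", "b"]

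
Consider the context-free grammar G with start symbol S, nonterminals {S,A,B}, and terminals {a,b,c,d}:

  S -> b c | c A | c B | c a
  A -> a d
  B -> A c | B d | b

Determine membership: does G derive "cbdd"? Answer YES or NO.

Convert to CNF:
  S -> T2 A | T2 B | T2 T0 | T3 T2
  A -> T0 T1
  B -> A T2 | B T1 | b
  T0 -> a
  T1 -> d
  T2 -> c
  T3 -> b

CYK table (by increasing span):
  T[0,0] 'c' = {T2}  orig:{}
  T[1,1] 'b' = {B,T3}  orig:{B}
  T[2,2] 'd' = {T1}  orig:{}
  T[3,3] 'd' = {T1}  orig:{}
  T[0,1] 'cb' = {S}
  T[1,2] 'bd' = {B}
  T[2,3] 'dd' = ∅
  T[0,2] 'cbd' = {S}
  T[1,3] 'bdd' = {B}
  T[0,3] 'cbdd' = {S}

S ∈ T[0,3] ⇒ YES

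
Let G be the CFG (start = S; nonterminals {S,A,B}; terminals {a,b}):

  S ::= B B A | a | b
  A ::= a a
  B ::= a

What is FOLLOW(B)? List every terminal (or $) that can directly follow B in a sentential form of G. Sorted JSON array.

Compute FIRST by fixpoint:
round 1:
  A via A→a a: +{a}
  B via B→a: +{a}
  S via S→B B A: +{a}
  S via S→b: +{b}
  S: {a,b}  A: {a}  B: {a}
round 2: done
  S: {a,b}  A: {a}  B: {a}

Compute FOLLOW by fixpoint:
initialize: $ ∈ FOLLOW(S)
round 1:
  S→B B A: FOLLOW(B) ⊇ FIRST(B) = {a}; new: +{a}
  S→B B A: FOLLOW(A) ⊇ FOLLOW(S) ⊇ {$}; new: +{$}
  S: {$}  A: {$}  B: {a}
round 2: — fixpoint
  S: {$}  A: {$}  B: {a}

FOLLOW(B) = ["a"]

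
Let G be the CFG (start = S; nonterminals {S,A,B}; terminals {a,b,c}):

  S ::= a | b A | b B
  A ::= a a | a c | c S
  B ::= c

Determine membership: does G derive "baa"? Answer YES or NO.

CNF form of G:
  S -> T2 A | T2 B | a
  A -> T0 T0 | T0 T1 | T1 S
  B -> c
  T0 -> a
  T1 -> c
  T2 -> b

CYK fill:
  [0..0]={T2}  "b"  orig:{}
  [1..1]={S,T0}  "a"  orig:{S}
  [2..2]={S,T0}  "a"  orig:{S}
  [0..1]=∅  "ba"
  [1..2]={A}  "aa"
  [0..2]={S}  "baa"

S ∈ T[0,2] ⇒ YES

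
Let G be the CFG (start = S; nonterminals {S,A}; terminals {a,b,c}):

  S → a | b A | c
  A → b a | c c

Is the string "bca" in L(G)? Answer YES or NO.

Convert to CNF:
  S -> T0 A | a | c
  A -> T0 T1 | T2 T2
  T0 -> b
  T1 -> a
  T2 -> c

CYK fill:
  [0..0]={T0}  "b"  orig:{}
  [1..1]={S,T2}  "c"  orig:{S}
  [2..2]={S,T1}  "a"  orig:{S}
  [0..1]=∅  "bc"
  [1..2]=∅  "ca"
  [0..2]=∅  "bca"

S ∉ T[0,2] ⇒ NO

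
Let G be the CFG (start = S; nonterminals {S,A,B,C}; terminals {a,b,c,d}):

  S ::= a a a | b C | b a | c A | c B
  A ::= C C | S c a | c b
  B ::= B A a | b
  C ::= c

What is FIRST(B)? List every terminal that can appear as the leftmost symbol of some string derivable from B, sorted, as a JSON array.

FIRST iteration:
[1]
  A via A→c b: +{c}
  B via B→b: +{b}
  C via C→c: +{c}
  S via S→a a a: +{a}
  S via S→b C: +{b}
  S via S→c A: +{c}
  FIRST(S)={a,b,c}  FIRST(A)={c}  FIRST(B)={b}  FIRST(C)={c}
[2]
  A via A→S c a: +{a,b}
  FIRST(S)={a,b,c}  FIRST(A)={a,b,c}  FIRST(B)={b}  FIRST(C)={c}
[3] — fixpoint
  FIRST(S)={a,b,c}  FIRST(A)={a,b,c}  FIRST(B)={b}  FIRST(C)={c}

FIRST(B) = ["b"]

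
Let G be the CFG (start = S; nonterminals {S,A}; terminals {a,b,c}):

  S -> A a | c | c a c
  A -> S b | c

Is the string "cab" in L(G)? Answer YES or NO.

Convert to CNF:
  S -> A T1 | T2 X3 | c
  A -> S T0 | c
  T0 -> b
  T1 -> a
  T2 -> c
  X3 -> T1 T2

CYK table (by increasing span):
  [0..0]={A,S,T2}  "c"  orig:{A,S}
  [1..1]={T1}  "a"  orig:{}
  [2..2]={T0}  "b"  orig:{}
  [0..1]={S}  "ca"
  [1..2]=∅  "ab"
  [0..2]={A}  "cab"

S ∉ T[0,2] ⇒ NO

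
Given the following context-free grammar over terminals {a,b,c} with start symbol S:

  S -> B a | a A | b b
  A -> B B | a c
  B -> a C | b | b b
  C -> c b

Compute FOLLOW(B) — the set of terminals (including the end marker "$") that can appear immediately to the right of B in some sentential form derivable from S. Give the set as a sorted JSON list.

FIRST iteration:
pass 1:
  A via A→a c: +{a}
  B via B→a C: +{a}
  B via B→b: +{b}
  C via C→c b: +{c}
  S via S→B a: +{a,b}
  S: {a,b}  A: {a}  B: {a,b}  C: {c}
pass 2:
  A via A→B B: +{b}
  S: {a,b}  A: {a,b}  B: {a,b}  C: {c}
pass 3: (no change)
  S: {a,b}  A: {a,b}  B: {a,b}  C: {c}

Compute FOLLOW by fixpoint:
initialize: $ ∈ FOLLOW(S)
pass 1:
  A→B B: FOLLOW(B) ⊇ FIRST(B) = {a,b}; new: +{a,b}
  B→a C: FOLLOW(C) ⊇ FOLLOW(B) ⊇ {a,b}; new: +{a,b}
  S→a A: FOLLOW(A) ⊇ FOLLOW(S) ⊇ {$}; new: +{$}
  FOLLOW[S]={$}  FOLLOW[A]={$}  FOLLOW[B]={a,b}  FOLLOW[C]={a,b}
pass 2:
  A→B B: FOLLOW(B) ⊇ FOLLOW(A) ⊇ {$}; new: +{$}
  B→a C: FOLLOW(C) ⊇ FOLLOW(B) ⊇ {$,a,b}; new: +{$}
  FOLLOW[S]={$}  FOLLOW[A]={$}  FOLLOW[B]={$,a,b}  FOLLOW[C]={$,a,b}
pass 3: (no change)
  FOLLOW[S]={$}  FOLLOW[A]={$}  FOLLOW[B]={$,a,b}  FOLLOW[C]={$,a,b}

FOLLOW(B) = ["$", "a", "b"]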